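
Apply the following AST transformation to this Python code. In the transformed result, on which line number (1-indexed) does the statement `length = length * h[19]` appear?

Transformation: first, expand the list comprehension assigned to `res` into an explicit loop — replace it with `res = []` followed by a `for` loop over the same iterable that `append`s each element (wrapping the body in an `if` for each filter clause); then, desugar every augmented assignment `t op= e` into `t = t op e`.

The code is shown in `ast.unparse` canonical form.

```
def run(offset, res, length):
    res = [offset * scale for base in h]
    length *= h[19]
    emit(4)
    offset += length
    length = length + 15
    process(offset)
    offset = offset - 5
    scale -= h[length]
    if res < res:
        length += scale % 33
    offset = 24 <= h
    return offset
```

5

Transformed code:
def run(offset, res, length):
    res = []
    for base in h:
        res.append(offset * scale)
    length = length * h[19]
    emit(4)
    offset = offset + length
    length = length + 15
    process(offset)
    offset = offset - 5
    scale = scale - h[length]
    if res < res:
        length = length + scale % 33
    offset = 24 <= h
    return offset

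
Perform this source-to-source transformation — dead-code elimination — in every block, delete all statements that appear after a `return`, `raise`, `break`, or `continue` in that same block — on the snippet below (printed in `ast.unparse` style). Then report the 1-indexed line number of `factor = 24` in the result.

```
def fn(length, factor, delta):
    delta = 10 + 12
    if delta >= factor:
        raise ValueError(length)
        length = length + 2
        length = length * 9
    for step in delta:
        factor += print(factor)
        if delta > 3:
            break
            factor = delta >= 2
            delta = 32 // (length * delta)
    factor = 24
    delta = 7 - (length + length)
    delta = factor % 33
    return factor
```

9

Transformed code:
def fn(length, factor, delta):
    delta = 10 + 12
    if delta >= factor:
        raise ValueError(length)
    for step in delta:
        factor += print(factor)
        if delta > 3:
            break
    factor = 24
    delta = 7 - (length + length)
    delta = factor % 33
    return factor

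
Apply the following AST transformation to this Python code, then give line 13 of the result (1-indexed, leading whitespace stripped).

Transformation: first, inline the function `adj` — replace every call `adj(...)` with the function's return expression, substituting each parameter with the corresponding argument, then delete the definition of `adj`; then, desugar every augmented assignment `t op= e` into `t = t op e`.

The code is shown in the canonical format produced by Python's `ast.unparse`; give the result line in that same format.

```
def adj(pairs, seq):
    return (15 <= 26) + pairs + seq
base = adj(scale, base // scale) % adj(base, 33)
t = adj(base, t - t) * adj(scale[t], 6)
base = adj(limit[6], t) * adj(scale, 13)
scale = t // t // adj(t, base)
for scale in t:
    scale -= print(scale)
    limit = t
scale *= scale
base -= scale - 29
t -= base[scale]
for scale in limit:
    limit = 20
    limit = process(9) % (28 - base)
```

Transformed code:
base = ((15 <= 26) + scale + base // scale) % ((15 <= 26) + base + 33)
t = ((15 <= 26) + base + (t - t)) * ((15 <= 26) + scale[t] + 6)
base = ((15 <= 26) + limit[6] + t) * ((15 <= 26) + scale + 13)
scale = t // t // ((15 <= 26) + t + base)
for scale in t:
    scale = scale - print(scale)
    limit = t
scale = scale * scale
base = base - (scale - 29)
t = t - base[scale]
for scale in limit:
    limit = 20
    limit = process(9) % (28 - base)

limit = process(9) % (28 - base)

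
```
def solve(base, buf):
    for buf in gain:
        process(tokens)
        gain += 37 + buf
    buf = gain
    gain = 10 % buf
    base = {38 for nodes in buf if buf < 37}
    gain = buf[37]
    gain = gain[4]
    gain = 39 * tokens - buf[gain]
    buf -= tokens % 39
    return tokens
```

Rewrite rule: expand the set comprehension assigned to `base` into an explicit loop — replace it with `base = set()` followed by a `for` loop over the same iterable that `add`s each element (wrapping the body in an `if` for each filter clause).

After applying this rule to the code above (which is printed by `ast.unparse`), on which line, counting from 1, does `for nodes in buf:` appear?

8

Transformed code:
def solve(base, buf):
    for buf in gain:
        process(tokens)
        gain += 37 + buf
    buf = gain
    gain = 10 % buf
    base = set()
    for nodes in buf:
        if buf < 37:
            base.add(38)
    gain = buf[37]
    gain = gain[4]
    gain = 39 * tokens - buf[gain]
    buf -= tokens % 39
    return tokens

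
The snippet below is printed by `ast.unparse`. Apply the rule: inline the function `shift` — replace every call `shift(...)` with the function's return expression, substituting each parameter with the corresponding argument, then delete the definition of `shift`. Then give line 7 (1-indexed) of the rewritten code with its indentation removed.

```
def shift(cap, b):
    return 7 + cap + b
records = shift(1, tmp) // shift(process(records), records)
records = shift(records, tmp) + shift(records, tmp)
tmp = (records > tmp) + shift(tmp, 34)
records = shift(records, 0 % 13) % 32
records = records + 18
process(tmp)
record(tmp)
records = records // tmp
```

record(tmp)

Transformed code:
records = (7 + 1 + tmp) // (7 + process(records) + records)
records = 7 + records + tmp + (7 + records + tmp)
tmp = (records > tmp) + (7 + tmp + 34)
records = (7 + records + 0 % 13) % 32
records = records + 18
process(tmp)
record(tmp)
records = records // tmp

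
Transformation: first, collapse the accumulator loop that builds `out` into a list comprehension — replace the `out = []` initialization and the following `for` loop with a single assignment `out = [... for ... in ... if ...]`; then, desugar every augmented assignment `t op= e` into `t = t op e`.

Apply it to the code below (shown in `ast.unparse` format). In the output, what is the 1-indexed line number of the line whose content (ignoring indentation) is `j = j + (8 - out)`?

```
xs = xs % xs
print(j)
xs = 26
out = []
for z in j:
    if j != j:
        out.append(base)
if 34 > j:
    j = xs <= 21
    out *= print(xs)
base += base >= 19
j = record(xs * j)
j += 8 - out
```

10

Transformed code:
xs = xs % xs
print(j)
xs = 26
out = [base for z in j if j != j]
if 34 > j:
    j = xs <= 21
    out = out * print(xs)
base = base + (base >= 19)
j = record(xs * j)
j = j + (8 - out)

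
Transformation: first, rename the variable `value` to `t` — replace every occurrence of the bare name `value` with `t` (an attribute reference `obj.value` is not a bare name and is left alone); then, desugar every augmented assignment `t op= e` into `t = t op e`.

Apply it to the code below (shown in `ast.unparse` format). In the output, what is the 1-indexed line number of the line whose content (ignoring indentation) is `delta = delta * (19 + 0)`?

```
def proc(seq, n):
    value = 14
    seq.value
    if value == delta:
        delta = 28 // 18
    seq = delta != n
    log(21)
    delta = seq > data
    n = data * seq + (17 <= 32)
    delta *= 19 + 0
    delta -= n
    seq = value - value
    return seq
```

10

Transformed code:
def proc(seq, n):
    t = 14
    seq.value
    if t == delta:
        delta = 28 // 18
    seq = delta != n
    log(21)
    delta = seq > data
    n = data * seq + (17 <= 32)
    delta = delta * (19 + 0)
    delta = delta - n
    seq = t - t
    return seq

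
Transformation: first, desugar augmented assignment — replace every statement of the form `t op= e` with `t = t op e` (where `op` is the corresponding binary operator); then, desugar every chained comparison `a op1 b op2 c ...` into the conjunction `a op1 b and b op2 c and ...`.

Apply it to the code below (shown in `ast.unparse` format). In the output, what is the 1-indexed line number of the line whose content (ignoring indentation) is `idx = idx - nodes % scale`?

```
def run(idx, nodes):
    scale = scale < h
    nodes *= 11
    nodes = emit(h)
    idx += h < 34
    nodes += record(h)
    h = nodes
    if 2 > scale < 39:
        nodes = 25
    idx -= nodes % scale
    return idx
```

10

Transformed code:
def run(idx, nodes):
    scale = scale < h
    nodes = nodes * 11
    nodes = emit(h)
    idx = idx + (h < 34)
    nodes = nodes + record(h)
    h = nodes
    if 2 > scale and scale < 39:
        nodes = 25
    idx = idx - nodes % scale
    return idx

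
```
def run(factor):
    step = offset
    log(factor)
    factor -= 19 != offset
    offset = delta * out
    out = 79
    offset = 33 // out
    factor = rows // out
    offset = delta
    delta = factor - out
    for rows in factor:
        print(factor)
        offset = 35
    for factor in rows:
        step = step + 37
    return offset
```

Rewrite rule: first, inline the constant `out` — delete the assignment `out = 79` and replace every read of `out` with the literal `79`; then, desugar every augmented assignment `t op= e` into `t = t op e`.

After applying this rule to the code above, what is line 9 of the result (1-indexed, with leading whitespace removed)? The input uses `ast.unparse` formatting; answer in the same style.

Transformed code:
def run(factor):
    step = offset
    log(factor)
    factor = factor - (19 != offset)
    offset = delta * 79
    offset = 33 // 79
    factor = rows // 79
    offset = delta
    delta = factor - 79
    for rows in factor:
        print(factor)
        offset = 35
    for factor in rows:
        step = step + 37
    return offset

delta = factor - 79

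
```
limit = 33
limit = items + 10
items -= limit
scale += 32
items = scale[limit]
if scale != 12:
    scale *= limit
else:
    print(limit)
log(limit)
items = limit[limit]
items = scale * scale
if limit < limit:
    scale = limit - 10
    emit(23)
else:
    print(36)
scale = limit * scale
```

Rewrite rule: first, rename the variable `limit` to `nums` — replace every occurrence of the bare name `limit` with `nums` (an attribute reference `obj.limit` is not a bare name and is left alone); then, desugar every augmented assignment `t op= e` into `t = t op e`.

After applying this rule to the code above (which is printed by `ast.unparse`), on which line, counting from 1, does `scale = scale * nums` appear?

7

Transformed code:
nums = 33
nums = items + 10
items = items - nums
scale = scale + 32
items = scale[nums]
if scale != 12:
    scale = scale * nums
else:
    print(nums)
log(nums)
items = nums[nums]
items = scale * scale
if nums < nums:
    scale = nums - 10
    emit(23)
else:
    print(36)
scale = nums * scale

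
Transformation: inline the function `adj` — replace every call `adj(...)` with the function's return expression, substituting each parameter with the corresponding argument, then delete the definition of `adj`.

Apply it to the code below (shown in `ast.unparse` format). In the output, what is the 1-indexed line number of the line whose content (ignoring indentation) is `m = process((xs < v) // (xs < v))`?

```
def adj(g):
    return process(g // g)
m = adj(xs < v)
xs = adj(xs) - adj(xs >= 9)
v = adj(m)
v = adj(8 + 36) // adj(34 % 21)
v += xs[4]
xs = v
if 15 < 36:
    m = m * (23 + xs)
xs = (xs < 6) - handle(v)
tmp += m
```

Transformed code:
m = process((xs < v) // (xs < v))
xs = process(xs // xs) - process((xs >= 9) // (xs >= 9))
v = process(m // m)
v = process((8 + 36) // (8 + 36)) // process(34 % 21 // (34 % 21))
v += xs[4]
xs = v
if 15 < 36:
    m = m * (23 + xs)
xs = (xs < 6) - handle(v)
tmp += m

1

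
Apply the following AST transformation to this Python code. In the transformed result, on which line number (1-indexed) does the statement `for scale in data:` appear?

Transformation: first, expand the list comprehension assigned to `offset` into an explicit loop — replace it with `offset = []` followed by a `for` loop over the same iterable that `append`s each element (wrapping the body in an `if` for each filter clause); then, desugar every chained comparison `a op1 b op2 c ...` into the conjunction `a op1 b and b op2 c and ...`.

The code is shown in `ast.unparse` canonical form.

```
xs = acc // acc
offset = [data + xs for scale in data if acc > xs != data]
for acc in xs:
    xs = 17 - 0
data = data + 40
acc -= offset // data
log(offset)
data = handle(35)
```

3

Transformed code:
xs = acc // acc
offset = []
for scale in data:
    if acc > xs and xs != data:
        offset.append(data + xs)
for acc in xs:
    xs = 17 - 0
data = data + 40
acc -= offset // data
log(offset)
data = handle(35)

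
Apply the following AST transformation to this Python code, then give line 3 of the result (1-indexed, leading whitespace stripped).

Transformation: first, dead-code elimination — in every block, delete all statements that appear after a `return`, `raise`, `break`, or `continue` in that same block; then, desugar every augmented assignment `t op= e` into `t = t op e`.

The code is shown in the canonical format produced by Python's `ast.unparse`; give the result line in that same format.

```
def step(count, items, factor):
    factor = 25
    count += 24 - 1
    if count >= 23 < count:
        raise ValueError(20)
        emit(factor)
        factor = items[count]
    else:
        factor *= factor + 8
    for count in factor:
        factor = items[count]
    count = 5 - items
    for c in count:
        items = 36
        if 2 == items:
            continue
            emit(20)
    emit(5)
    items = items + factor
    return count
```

count = count + (24 - 1)

Transformed code:
def step(count, items, factor):
    factor = 25
    count = count + (24 - 1)
    if count >= 23 < count:
        raise ValueError(20)
    else:
        factor = factor * (factor + 8)
    for count in factor:
        factor = items[count]
    count = 5 - items
    for c in count:
        items = 36
        if 2 == items:
            continue
    emit(5)
    items = items + factor
    return count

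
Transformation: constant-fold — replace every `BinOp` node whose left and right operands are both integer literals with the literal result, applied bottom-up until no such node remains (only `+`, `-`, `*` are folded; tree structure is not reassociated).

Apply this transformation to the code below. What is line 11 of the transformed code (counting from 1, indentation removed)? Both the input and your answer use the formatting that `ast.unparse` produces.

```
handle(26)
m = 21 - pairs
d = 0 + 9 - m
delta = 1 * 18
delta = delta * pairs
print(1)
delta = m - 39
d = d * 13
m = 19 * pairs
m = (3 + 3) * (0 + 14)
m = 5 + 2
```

m = 7

Transformed code:
handle(26)
m = 21 - pairs
d = 9 - m
delta = 18
delta = delta * pairs
print(1)
delta = m - 39
d = d * 13
m = 19 * pairs
m = 84
m = 7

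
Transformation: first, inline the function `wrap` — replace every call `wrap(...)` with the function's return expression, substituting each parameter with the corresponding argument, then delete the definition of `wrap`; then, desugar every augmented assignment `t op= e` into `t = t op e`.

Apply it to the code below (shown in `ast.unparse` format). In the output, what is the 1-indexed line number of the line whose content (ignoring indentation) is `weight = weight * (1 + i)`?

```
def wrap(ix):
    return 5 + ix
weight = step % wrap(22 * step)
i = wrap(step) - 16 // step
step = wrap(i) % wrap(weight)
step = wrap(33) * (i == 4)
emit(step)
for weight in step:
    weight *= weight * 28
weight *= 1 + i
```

8

Transformed code:
weight = step % (5 + 22 * step)
i = 5 + step - 16 // step
step = (5 + i) % (5 + weight)
step = (5 + 33) * (i == 4)
emit(step)
for weight in step:
    weight = weight * (weight * 28)
weight = weight * (1 + i)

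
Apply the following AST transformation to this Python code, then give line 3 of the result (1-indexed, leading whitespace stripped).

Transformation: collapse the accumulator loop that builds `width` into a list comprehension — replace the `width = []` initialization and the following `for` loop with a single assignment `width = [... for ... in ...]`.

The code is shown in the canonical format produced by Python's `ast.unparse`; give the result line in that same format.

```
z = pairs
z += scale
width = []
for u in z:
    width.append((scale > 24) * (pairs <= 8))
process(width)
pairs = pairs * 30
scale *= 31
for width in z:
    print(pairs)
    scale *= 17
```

width = [(scale > 24) * (pairs <= 8) for u in z]

Transformed code:
z = pairs
z += scale
width = [(scale > 24) * (pairs <= 8) for u in z]
process(width)
pairs = pairs * 30
scale *= 31
for width in z:
    print(pairs)
    scale *= 17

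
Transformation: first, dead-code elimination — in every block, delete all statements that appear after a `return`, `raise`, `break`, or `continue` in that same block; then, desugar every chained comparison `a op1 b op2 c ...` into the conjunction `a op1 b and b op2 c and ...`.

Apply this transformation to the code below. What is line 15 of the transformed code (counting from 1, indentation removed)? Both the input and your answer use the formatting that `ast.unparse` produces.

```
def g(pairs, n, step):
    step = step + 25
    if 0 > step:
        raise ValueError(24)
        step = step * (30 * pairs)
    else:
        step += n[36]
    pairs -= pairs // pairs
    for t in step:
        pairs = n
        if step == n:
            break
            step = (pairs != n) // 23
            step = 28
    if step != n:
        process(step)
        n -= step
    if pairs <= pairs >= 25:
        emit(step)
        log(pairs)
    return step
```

Transformed code:
def g(pairs, n, step):
    step = step + 25
    if 0 > step:
        raise ValueError(24)
    else:
        step += n[36]
    pairs -= pairs // pairs
    for t in step:
        pairs = n
        if step == n:
            break
    if step != n:
        process(step)
        n -= step
    if pairs <= pairs and pairs >= 25:
        emit(step)
        log(pairs)
    return step

if pairs <= pairs and pairs >= 25:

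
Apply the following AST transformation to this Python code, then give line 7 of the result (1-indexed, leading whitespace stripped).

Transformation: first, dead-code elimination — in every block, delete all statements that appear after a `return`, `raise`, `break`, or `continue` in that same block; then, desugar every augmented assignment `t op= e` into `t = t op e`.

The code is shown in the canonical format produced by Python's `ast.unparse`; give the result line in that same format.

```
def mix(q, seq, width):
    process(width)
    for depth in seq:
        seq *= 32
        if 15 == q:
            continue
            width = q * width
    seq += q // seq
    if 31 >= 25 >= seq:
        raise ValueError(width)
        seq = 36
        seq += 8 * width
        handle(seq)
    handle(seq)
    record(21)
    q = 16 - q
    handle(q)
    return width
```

Transformed code:
def mix(q, seq, width):
    process(width)
    for depth in seq:
        seq = seq * 32
        if 15 == q:
            continue
    seq = seq + q // seq
    if 31 >= 25 >= seq:
        raise ValueError(width)
    handle(seq)
    record(21)
    q = 16 - q
    handle(q)
    return width

seq = seq + q // seq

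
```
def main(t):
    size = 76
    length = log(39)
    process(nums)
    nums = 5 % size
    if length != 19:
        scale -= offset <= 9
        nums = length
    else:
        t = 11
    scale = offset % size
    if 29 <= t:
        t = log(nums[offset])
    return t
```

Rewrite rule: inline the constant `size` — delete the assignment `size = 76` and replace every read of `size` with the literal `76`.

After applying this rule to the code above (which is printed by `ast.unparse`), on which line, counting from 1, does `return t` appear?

Transformed code:
def main(t):
    length = log(39)
    process(nums)
    nums = 5 % 76
    if length != 19:
        scale -= offset <= 9
        nums = length
    else:
        t = 11
    scale = offset % 76
    if 29 <= t:
        t = log(nums[offset])
    return t

13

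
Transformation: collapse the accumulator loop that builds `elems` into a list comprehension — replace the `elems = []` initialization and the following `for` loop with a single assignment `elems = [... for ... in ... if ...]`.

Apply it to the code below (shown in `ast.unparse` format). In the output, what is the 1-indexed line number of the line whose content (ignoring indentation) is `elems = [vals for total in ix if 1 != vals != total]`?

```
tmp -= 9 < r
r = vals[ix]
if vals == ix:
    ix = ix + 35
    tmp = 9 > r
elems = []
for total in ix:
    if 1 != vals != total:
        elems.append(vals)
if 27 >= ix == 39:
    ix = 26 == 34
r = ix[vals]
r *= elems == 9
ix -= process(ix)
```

6

Transformed code:
tmp -= 9 < r
r = vals[ix]
if vals == ix:
    ix = ix + 35
    tmp = 9 > r
elems = [vals for total in ix if 1 != vals != total]
if 27 >= ix == 39:
    ix = 26 == 34
r = ix[vals]
r *= elems == 9
ix -= process(ix)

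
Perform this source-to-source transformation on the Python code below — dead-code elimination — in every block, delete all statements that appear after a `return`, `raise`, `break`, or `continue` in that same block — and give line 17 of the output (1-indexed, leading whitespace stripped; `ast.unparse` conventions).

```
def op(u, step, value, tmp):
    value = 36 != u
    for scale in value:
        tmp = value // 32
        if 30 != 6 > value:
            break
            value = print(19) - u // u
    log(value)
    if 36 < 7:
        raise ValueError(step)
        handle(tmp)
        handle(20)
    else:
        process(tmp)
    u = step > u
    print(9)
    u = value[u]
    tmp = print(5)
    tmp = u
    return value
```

return value

Transformed code:
def op(u, step, value, tmp):
    value = 36 != u
    for scale in value:
        tmp = value // 32
        if 30 != 6 > value:
            break
    log(value)
    if 36 < 7:
        raise ValueError(step)
    else:
        process(tmp)
    u = step > u
    print(9)
    u = value[u]
    tmp = print(5)
    tmp = u
    return value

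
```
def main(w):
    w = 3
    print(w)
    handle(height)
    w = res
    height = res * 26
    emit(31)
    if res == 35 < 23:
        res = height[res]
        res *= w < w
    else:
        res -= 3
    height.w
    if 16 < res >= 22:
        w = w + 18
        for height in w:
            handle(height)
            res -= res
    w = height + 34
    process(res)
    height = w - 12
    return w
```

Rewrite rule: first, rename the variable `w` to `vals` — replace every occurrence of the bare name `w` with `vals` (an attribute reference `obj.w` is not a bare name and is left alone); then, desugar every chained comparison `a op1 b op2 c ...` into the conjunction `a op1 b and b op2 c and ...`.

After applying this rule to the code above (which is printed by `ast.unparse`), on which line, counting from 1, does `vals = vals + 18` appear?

Transformed code:
def main(vals):
    vals = 3
    print(vals)
    handle(height)
    vals = res
    height = res * 26
    emit(31)
    if res == 35 and 35 < 23:
        res = height[res]
        res *= vals < vals
    else:
        res -= 3
    height.w
    if 16 < res and res >= 22:
        vals = vals + 18
        for height in vals:
            handle(height)
            res -= res
    vals = height + 34
    process(res)
    height = vals - 12
    return vals

15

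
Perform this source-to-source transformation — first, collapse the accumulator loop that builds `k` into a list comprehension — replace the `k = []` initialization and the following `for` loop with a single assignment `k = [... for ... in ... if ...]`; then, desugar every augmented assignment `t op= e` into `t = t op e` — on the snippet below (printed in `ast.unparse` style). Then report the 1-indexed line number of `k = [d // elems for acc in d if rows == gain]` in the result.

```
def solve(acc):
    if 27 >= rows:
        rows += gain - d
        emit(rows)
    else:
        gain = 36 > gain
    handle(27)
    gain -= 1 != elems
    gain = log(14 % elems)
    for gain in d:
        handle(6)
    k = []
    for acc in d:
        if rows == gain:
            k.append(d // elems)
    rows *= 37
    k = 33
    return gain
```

Transformed code:
def solve(acc):
    if 27 >= rows:
        rows = rows + (gain - d)
        emit(rows)
    else:
        gain = 36 > gain
    handle(27)
    gain = gain - (1 != elems)
    gain = log(14 % elems)
    for gain in d:
        handle(6)
    k = [d // elems for acc in d if rows == gain]
    rows = rows * 37
    k = 33
    return gain

12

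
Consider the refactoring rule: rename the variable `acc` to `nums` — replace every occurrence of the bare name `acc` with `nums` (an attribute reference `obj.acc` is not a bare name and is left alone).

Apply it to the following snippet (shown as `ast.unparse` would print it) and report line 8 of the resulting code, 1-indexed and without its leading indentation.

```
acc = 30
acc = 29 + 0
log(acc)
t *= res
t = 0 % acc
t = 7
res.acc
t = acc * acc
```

Transformed code:
nums = 30
nums = 29 + 0
log(nums)
t *= res
t = 0 % nums
t = 7
res.acc
t = nums * nums

t = nums * nums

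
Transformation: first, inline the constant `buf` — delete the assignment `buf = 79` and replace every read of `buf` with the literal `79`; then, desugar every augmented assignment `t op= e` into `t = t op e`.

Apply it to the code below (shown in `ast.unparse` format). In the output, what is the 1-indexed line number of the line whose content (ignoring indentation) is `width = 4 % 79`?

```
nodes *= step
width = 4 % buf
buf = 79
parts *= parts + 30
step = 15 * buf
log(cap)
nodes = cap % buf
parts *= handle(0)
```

2

Transformed code:
nodes = nodes * step
width = 4 % 79
parts = parts * (parts + 30)
step = 15 * 79
log(cap)
nodes = cap % 79
parts = parts * handle(0)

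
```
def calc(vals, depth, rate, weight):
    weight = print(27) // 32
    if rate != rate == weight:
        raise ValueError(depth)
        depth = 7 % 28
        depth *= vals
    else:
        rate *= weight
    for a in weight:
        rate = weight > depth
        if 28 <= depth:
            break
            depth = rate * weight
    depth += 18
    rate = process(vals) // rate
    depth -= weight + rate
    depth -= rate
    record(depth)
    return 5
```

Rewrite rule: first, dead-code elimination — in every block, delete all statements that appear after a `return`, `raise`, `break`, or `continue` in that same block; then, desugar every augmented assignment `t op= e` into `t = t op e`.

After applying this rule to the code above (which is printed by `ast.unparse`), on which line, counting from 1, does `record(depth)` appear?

15

Transformed code:
def calc(vals, depth, rate, weight):
    weight = print(27) // 32
    if rate != rate == weight:
        raise ValueError(depth)
    else:
        rate = rate * weight
    for a in weight:
        rate = weight > depth
        if 28 <= depth:
            break
    depth = depth + 18
    rate = process(vals) // rate
    depth = depth - (weight + rate)
    depth = depth - rate
    record(depth)
    return 5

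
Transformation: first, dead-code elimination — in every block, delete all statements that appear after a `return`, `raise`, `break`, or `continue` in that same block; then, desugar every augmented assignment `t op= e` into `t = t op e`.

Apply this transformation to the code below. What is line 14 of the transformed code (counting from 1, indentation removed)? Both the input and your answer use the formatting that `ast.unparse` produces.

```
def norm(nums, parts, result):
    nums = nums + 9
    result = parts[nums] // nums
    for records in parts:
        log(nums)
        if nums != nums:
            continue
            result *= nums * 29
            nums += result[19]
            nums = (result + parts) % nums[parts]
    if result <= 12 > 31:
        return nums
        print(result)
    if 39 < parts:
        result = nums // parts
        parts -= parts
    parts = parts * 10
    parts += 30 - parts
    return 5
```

Transformed code:
def norm(nums, parts, result):
    nums = nums + 9
    result = parts[nums] // nums
    for records in parts:
        log(nums)
        if nums != nums:
            continue
    if result <= 12 > 31:
        return nums
    if 39 < parts:
        result = nums // parts
        parts = parts - parts
    parts = parts * 10
    parts = parts + (30 - parts)
    return 5

parts = parts + (30 - parts)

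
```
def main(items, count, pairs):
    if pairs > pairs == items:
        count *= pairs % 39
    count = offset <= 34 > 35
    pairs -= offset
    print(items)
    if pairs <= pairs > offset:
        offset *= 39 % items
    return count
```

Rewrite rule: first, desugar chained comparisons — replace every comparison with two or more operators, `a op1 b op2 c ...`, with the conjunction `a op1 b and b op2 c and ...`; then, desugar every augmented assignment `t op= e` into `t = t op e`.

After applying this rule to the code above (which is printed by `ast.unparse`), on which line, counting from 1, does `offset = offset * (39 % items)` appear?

8

Transformed code:
def main(items, count, pairs):
    if pairs > pairs and pairs == items:
        count = count * (pairs % 39)
    count = offset <= 34 and 34 > 35
    pairs = pairs - offset
    print(items)
    if pairs <= pairs and pairs > offset:
        offset = offset * (39 % items)
    return count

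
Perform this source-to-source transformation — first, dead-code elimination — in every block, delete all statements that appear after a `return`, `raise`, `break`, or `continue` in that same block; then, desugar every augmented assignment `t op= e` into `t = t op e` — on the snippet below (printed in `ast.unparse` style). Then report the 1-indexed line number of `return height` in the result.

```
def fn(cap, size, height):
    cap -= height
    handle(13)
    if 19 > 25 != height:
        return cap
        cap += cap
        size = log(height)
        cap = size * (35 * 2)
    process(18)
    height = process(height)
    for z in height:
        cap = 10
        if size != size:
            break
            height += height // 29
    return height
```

12

Transformed code:
def fn(cap, size, height):
    cap = cap - height
    handle(13)
    if 19 > 25 != height:
        return cap
    process(18)
    height = process(height)
    for z in height:
        cap = 10
        if size != size:
            break
    return height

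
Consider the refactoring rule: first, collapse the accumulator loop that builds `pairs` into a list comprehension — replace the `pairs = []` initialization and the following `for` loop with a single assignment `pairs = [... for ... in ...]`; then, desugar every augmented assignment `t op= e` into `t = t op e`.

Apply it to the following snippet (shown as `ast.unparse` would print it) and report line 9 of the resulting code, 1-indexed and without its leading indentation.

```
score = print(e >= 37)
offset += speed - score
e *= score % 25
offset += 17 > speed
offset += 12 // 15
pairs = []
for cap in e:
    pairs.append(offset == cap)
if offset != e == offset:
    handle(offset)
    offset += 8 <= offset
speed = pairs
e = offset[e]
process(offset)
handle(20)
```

offset = offset + (8 <= offset)

Transformed code:
score = print(e >= 37)
offset = offset + (speed - score)
e = e * (score % 25)
offset = offset + (17 > speed)
offset = offset + 12 // 15
pairs = [offset == cap for cap in e]
if offset != e == offset:
    handle(offset)
    offset = offset + (8 <= offset)
speed = pairs
e = offset[e]
process(offset)
handle(20)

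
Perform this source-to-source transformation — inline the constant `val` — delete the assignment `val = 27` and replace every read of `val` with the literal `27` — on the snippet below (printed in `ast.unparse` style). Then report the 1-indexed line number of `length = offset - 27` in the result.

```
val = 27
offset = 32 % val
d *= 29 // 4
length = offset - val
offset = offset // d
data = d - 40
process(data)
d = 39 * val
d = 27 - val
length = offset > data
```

3

Transformed code:
offset = 32 % 27
d *= 29 // 4
length = offset - 27
offset = offset // d
data = d - 40
process(data)
d = 39 * 27
d = 27 - 27
length = offset > data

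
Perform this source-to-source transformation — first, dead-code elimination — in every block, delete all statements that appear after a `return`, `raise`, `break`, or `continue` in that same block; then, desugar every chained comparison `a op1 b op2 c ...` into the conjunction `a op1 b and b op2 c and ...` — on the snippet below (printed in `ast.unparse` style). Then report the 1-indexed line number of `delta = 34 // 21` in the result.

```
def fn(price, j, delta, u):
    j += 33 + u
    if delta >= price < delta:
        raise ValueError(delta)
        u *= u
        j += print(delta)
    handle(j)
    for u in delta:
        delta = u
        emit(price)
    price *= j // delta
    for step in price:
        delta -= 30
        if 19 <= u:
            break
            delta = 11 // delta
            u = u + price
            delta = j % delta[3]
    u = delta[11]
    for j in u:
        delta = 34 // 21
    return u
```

16

Transformed code:
def fn(price, j, delta, u):
    j += 33 + u
    if delta >= price and price < delta:
        raise ValueError(delta)
    handle(j)
    for u in delta:
        delta = u
        emit(price)
    price *= j // delta
    for step in price:
        delta -= 30
        if 19 <= u:
            break
    u = delta[11]
    for j in u:
        delta = 34 // 21
    return u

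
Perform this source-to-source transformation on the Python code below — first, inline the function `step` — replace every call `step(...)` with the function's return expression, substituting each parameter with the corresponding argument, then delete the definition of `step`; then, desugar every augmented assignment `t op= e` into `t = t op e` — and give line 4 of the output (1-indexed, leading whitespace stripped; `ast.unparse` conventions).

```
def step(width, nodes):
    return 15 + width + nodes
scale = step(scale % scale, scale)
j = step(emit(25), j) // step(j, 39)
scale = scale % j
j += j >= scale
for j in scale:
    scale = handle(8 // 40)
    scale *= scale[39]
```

Transformed code:
scale = 15 + scale % scale + scale
j = (15 + emit(25) + j) // (15 + j + 39)
scale = scale % j
j = j + (j >= scale)
for j in scale:
    scale = handle(8 // 40)
    scale = scale * scale[39]

j = j + (j >= scale)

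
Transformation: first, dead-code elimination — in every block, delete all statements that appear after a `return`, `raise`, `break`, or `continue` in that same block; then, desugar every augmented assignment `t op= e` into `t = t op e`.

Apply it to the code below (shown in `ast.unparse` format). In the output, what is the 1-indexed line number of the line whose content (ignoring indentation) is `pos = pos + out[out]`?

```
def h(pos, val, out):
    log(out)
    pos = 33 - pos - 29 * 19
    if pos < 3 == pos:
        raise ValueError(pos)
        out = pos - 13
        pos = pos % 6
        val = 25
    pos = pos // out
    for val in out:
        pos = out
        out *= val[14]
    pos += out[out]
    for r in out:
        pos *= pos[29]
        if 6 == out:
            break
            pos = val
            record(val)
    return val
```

10

Transformed code:
def h(pos, val, out):
    log(out)
    pos = 33 - pos - 29 * 19
    if pos < 3 == pos:
        raise ValueError(pos)
    pos = pos // out
    for val in out:
        pos = out
        out = out * val[14]
    pos = pos + out[out]
    for r in out:
        pos = pos * pos[29]
        if 6 == out:
            break
    return val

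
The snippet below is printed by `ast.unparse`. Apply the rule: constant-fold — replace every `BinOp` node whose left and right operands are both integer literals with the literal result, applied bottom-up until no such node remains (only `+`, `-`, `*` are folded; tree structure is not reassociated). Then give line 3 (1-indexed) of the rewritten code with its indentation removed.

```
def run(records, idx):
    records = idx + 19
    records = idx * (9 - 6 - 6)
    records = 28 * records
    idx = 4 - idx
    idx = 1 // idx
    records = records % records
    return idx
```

records = idx * -3

Transformed code:
def run(records, idx):
    records = idx + 19
    records = idx * -3
    records = 28 * records
    idx = 4 - idx
    idx = 1 // idx
    records = records % records
    return idx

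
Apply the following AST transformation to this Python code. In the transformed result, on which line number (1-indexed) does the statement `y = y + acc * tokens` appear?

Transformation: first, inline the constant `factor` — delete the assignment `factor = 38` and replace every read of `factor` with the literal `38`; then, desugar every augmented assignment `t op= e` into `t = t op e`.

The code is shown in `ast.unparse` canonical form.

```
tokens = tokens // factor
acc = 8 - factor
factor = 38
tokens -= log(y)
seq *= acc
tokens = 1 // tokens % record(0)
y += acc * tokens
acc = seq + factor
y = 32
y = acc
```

6

Transformed code:
tokens = tokens // 38
acc = 8 - 38
tokens = tokens - log(y)
seq = seq * acc
tokens = 1 // tokens % record(0)
y = y + acc * tokens
acc = seq + 38
y = 32
y = acc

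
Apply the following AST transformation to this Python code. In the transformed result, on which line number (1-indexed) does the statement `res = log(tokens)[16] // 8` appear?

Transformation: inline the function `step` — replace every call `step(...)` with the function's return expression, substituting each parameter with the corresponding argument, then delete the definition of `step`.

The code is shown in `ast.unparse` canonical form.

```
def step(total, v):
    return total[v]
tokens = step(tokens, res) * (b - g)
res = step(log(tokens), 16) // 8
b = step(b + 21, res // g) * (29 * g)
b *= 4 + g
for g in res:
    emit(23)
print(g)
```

Transformed code:
tokens = tokens[res] * (b - g)
res = log(tokens)[16] // 8
b = (b + 21)[res // g] * (29 * g)
b *= 4 + g
for g in res:
    emit(23)
print(g)

2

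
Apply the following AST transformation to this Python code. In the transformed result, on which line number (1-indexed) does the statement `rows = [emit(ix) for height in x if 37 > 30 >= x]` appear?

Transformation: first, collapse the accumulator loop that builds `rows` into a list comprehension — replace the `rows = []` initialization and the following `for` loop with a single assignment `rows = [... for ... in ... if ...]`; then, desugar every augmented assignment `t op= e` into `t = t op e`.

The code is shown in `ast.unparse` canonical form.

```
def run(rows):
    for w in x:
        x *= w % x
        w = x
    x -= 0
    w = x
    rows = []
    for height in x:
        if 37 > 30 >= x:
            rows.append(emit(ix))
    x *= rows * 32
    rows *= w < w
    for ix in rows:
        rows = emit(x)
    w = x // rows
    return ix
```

7

Transformed code:
def run(rows):
    for w in x:
        x = x * (w % x)
        w = x
    x = x - 0
    w = x
    rows = [emit(ix) for height in x if 37 > 30 >= x]
    x = x * (rows * 32)
    rows = rows * (w < w)
    for ix in rows:
        rows = emit(x)
    w = x // rows
    return ix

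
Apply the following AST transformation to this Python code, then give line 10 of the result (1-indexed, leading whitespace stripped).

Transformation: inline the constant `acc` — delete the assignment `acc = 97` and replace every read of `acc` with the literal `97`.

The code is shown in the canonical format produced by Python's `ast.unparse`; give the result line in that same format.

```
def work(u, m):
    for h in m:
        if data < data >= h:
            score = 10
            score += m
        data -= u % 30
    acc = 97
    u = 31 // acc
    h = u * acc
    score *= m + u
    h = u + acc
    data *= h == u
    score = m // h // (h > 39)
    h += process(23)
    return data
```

Transformed code:
def work(u, m):
    for h in m:
        if data < data >= h:
            score = 10
            score += m
        data -= u % 30
    u = 31 // 97
    h = u * 97
    score *= m + u
    h = u + 97
    data *= h == u
    score = m // h // (h > 39)
    h += process(23)
    return data

h = u + 97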